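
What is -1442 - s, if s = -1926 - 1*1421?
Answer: 1905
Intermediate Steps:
s = -3347 (s = -1926 - 1421 = -3347)
-1442 - s = -1442 - 1*(-3347) = -1442 + 3347 = 1905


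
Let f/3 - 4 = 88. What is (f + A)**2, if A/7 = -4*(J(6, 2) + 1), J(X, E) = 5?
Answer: 11664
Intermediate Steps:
f = 276 (f = 12 + 3*88 = 12 + 264 = 276)
A = -168 (A = 7*(-4*(5 + 1)) = 7*(-4*6) = 7*(-24) = -168)
(f + A)**2 = (276 - 168)**2 = 108**2 = 11664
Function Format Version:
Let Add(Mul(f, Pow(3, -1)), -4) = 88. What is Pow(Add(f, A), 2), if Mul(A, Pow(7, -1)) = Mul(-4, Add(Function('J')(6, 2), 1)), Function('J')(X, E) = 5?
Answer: 11664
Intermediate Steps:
f = 276 (f = Add(12, Mul(3, 88)) = Add(12, 264) = 276)
A = -168 (A = Mul(7, Mul(-4, Add(5, 1))) = Mul(7, Mul(-4, 6)) = Mul(7, -24) = -168)
Pow(Add(f, A), 2) = Pow(Add(276, -168), 2) = Pow(108, 2) = 11664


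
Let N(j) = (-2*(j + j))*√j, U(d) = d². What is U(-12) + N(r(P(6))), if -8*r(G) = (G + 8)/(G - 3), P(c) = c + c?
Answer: 144 + 5*I*√10/27 ≈ 144.0 + 0.58561*I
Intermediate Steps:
P(c) = 2*c
r(G) = -(8 + G)/(8*(-3 + G)) (r(G) = -(G + 8)/(8*(G - 3)) = -(8 + G)/(8*(-3 + G)))
N(j) = -4*j^(3/2) (N(j) = (-4*j)*√j = -4*j^(3/2))
U(-12) + N(r(P(6))) = (-12)² - 4*√2*(-8 - 2*6)^(3/2)/(32*(-3 + 2*6)^(3/2)) = 144 - 4*√2*(-8 - 1*12)^(3/2)/(32*(-3 + 12)^(3/2)) = 144 - 4*√2*(-8 - 12)^(3/2)/864 = 144 - 4*(-5*I*√10/108) = 144 - (-5)*I*√10/27 = 144 + 5*I*√10/27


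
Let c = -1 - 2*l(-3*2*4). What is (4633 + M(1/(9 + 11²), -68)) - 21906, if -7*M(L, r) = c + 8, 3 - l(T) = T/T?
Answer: -120914/7 ≈ -17273.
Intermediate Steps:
l(T) = 2 (l(T) = 3 - T/T = 3 - 1*1 = 3 - 1 = 2)
c = -5 (c = -1 - 2*2 = -1 - 4 = -5)
M(L, r) = -3/7 (M(L, r) = -(-5 + 8)/7 = -⅐*3 = -3/7)
(4633 + M(1/(9 + 11²), -68)) - 21906 = (4633 - 3/7) - 21906 = 32428/7 - 21906 = -120914/7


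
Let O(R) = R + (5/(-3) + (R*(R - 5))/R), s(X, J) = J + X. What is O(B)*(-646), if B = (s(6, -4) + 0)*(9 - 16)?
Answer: 67184/3 ≈ 22395.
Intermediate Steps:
B = -14 (B = ((-4 + 6) + 0)*(9 - 16) = (2 + 0)*(-7) = 2*(-7) = -14)
O(R) = -20/3 + 2*R (O(R) = R + (5*(-1/3) + (R*(-5 + R))/R) = R + (-5/3 + (-5 + R)) = R + (-20/3 + R) = -20/3 + 2*R)
O(B)*(-646) = (-20/3 + 2*(-14))*(-646) = (-20/3 - 28)*(-646) = -104/3*(-646) = 67184/3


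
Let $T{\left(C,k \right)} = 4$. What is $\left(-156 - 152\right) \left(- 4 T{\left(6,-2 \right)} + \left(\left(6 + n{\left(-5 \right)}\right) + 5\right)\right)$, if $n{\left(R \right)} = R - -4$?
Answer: $1848$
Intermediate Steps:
$n{\left(R \right)} = 4 + R$ ($n{\left(R \right)} = R + 4 = 4 + R$)
$\left(-156 - 152\right) \left(- 4 T{\left(6,-2 \right)} + \left(\left(6 + n{\left(-5 \right)}\right) + 5\right)\right) = \left(-156 - 152\right) \left(\left(-4\right) 4 + \left(\left(6 + \left(4 - 5\right)\right) + 5\right)\right) = - 308 \left(-16 + \left(\left(6 - 1\right) + 5\right)\right) = - 308 \left(-16 + \left(5 + 5\right)\right) = - 308 \left(-16 + 10\right) = \left(-308\right) \left(-6\right) = 1848$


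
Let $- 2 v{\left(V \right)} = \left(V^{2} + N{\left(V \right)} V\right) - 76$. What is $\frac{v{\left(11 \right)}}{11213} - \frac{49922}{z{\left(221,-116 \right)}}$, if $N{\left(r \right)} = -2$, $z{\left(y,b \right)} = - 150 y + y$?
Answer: $\frac{1118793405}{738465754} \approx 1.515$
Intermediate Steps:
$z{\left(y,b \right)} = - 149 y$
$v{\left(V \right)} = 38 + V - \frac{V^{2}}{2}$ ($v{\left(V \right)} = - \frac{\left(V^{2} - 2 V\right) - 76}{2} = - \frac{-76 + V^{2} - 2 V}{2} = 38 + V - \frac{V^{2}}{2}$)
$\frac{v{\left(11 \right)}}{11213} - \frac{49922}{z{\left(221,-116 \right)}} = \frac{38 + 11 - \frac{11^{2}}{2}}{11213} - \frac{49922}{\left(-149\right) 221} = \left(38 + 11 - \frac{121}{2}\right) \frac{1}{11213} - \frac{49922}{-32929} = \left(38 + 11 - \frac{121}{2}\right) \frac{1}{11213} - - \frac{49922}{32929} = \left(- \frac{23}{2}\right) \frac{1}{11213} + \frac{49922}{32929} = - \frac{23}{22426} + \frac{49922}{32929} = \frac{1118793405}{738465754}$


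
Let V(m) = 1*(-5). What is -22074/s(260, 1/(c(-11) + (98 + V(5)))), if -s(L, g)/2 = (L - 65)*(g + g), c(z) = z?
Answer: 11603/5 ≈ 2320.6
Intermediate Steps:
V(m) = -5
s(L, g) = -4*g*(-65 + L) (s(L, g) = -2*(L - 65)*(g + g) = -2*(-65 + L)*2*g = -4*g*(-65 + L))
-22074/s(260, 1/(c(-11) + (98 + V(5)))) = -22074*(-11 + (98 - 5))/(4*(65 - 1*260)) = -22074*(-11 + 93)/(4*(65 - 260)) = -22074/(4*(-195)/82) = -22074/(4*(1/82)*(-195)) = -22074/(-390/41) = -22074*(-41/390) = 11603/5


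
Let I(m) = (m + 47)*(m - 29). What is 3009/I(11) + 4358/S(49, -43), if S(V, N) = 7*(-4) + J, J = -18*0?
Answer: -386167/2436 ≈ -158.53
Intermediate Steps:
J = 0
I(m) = (-29 + m)*(47 + m) (I(m) = (47 + m)*(-29 + m) = (-29 + m)*(47 + m))
S(V, N) = -28 (S(V, N) = 7*(-4) + 0 = -28 + 0 = -28)
3009/I(11) + 4358/S(49, -43) = 3009/(-1363 + 11² + 18*11) + 4358/(-28) = 3009/(-1363 + 121 + 198) + 4358*(-1/28) = 3009/(-1044) - 2179/14 = 3009*(-1/1044) - 2179/14 = -1003/348 - 2179/14 = -386167/2436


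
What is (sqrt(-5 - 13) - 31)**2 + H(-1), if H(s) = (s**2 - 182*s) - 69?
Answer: 1057 - 186*I*sqrt(2) ≈ 1057.0 - 263.04*I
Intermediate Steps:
H(s) = -69 + s**2 - 182*s
(sqrt(-5 - 13) - 31)**2 + H(-1) = (sqrt(-5 - 13) - 31)**2 + (-69 + (-1)**2 - 182*(-1)) = (sqrt(-18) - 31)**2 + (-69 + 1 + 182) = (3*I*sqrt(2) - 31)**2 + 114 = (-31 + 3*I*sqrt(2))**2 + 114 = 114 + (-31 + 3*I*sqrt(2))**2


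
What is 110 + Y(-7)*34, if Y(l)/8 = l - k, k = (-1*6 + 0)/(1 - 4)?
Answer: -2338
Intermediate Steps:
k = 2 (k = (-6 + 0)/(-3) = -6*(-⅓) = 2)
Y(l) = -16 + 8*l (Y(l) = 8*(l - 1*2) = 8*(l - 2) = 8*(-2 + l) = -16 + 8*l)
110 + Y(-7)*34 = 110 + (-16 + 8*(-7))*34 = 110 + (-16 - 56)*34 = 110 - 72*34 = 110 - 2448 = -2338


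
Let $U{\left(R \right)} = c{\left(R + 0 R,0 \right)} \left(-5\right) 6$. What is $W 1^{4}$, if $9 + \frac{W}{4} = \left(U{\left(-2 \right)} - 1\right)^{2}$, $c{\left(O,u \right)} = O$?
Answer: $13888$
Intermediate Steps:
$U{\left(R \right)} = - 30 R$ ($U{\left(R \right)} = \left(R + 0 R\right) \left(-5\right) 6 = \left(R + 0\right) \left(-5\right) 6 = R \left(-5\right) 6 = - 5 R 6 = - 30 R$)
$W = 13888$ ($W = -36 + 4 \left(\left(-30\right) \left(-2\right) - 1\right)^{2} = -36 + 4 \left(60 - 1\right)^{2} = -36 + 4 \cdot 59^{2} = -36 + 4 \cdot 3481 = -36 + 13924 = 13888$)
$W 1^{4} = 13888 \cdot 1^{4} = 13888 \cdot 1 = 13888$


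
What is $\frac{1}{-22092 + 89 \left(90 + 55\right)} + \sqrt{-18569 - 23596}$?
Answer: $- \frac{1}{9187} + 3 i \sqrt{4685} \approx -0.00010885 + 205.34 i$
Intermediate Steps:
$\frac{1}{-22092 + 89 \left(90 + 55\right)} + \sqrt{-18569 - 23596} = \frac{1}{-22092 + 89 \cdot 145} + \sqrt{-42165} = \frac{1}{-22092 + 12905} + 3 i \sqrt{4685} = \frac{1}{-9187} + 3 i \sqrt{4685} = - \frac{1}{9187} + 3 i \sqrt{4685}$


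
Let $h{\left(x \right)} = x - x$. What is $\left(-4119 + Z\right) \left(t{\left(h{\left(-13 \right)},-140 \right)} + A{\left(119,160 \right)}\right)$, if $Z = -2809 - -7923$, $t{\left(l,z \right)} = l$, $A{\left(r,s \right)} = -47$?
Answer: $-46765$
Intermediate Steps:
$h{\left(x \right)} = 0$
$Z = 5114$ ($Z = -2809 + 7923 = 5114$)
$\left(-4119 + Z\right) \left(t{\left(h{\left(-13 \right)},-140 \right)} + A{\left(119,160 \right)}\right) = \left(-4119 + 5114\right) \left(0 - 47\right) = 995 \left(-47\right) = -46765$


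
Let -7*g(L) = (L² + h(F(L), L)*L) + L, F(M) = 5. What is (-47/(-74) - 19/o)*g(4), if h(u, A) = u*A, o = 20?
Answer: 1165/259 ≈ 4.4981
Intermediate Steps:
h(u, A) = A*u
g(L) = -6*L²/7 - L/7 (g(L) = -((L² + (L*5)*L) + L)/7 = -((L² + (5*L)*L) + L)/7 = -((L² + 5*L²) + L)/7 = -(6*L² + L)/7 = -(L + 6*L²)/7 = -6*L²/7 - L/7)
(-47/(-74) - 19/o)*g(4) = (-47/(-74) - 19/20)*(-⅐*4*(1 + 6*4)) = (-47*(-1/74) - 19*1/20)*(-⅐*4*(1 + 24)) = (47/74 - 19/20)*(-⅐*4*25) = -233/740*(-100/7) = 1165/259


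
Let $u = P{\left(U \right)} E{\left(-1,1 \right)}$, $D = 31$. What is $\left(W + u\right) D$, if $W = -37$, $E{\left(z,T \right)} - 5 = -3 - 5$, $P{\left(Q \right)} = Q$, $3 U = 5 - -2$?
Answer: $-1364$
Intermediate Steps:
$U = \frac{7}{3}$ ($U = \frac{5 - -2}{3} = \frac{5 + 2}{3} = \frac{1}{3} \cdot 7 = \frac{7}{3} \approx 2.3333$)
$E{\left(z,T \right)} = -3$ ($E{\left(z,T \right)} = 5 - 8 = -3$)
$u = -7$ ($u = \frac{7}{3} \left(-3\right) = -7$)
$\left(W + u\right) D = \left(-37 - 7\right) 31 = \left(-44\right) 31 = -1364$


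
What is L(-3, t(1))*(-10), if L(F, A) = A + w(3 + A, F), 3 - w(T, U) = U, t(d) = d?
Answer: -70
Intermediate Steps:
w(T, U) = 3 - U
L(F, A) = 3 + A - F (L(F, A) = A + (3 - F) = 3 + A - F)
L(-3, t(1))*(-10) = (3 + 1 - 1*(-3))*(-10) = (3 + 1 + 3)*(-10) = 7*(-10) = -70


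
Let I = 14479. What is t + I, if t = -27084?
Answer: -12605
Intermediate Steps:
t + I = -27084 + 14479 = -12605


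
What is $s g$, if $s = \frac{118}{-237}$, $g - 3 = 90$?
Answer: $- \frac{3658}{79} \approx -46.304$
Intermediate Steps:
$g = 93$ ($g = 3 + 90 = 93$)
$s = - \frac{118}{237}$ ($s = 118 \left(- \frac{1}{237}\right) = - \frac{118}{237} \approx -0.49789$)
$s g = \left(- \frac{118}{237}\right) 93 = - \frac{3658}{79}$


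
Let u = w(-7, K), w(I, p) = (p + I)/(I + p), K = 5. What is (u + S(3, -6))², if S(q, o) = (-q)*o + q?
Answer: 484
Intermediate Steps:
S(q, o) = q - o*q (S(q, o) = -o*q + q = q - o*q)
w(I, p) = 1 (w(I, p) = (I + p)/(I + p) = 1)
u = 1
(u + S(3, -6))² = (1 + 3*(1 - 1*(-6)))² = (1 + 3*(1 + 6))² = (1 + 3*7)² = (1 + 21)² = 22² = 484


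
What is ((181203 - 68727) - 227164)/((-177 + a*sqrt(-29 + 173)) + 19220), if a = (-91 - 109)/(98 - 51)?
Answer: -5390336/892621 ≈ -6.0388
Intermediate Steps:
a = -200/47 ≈ -4.2553
((181203 - 68727) - 227164)/((-177 + a*sqrt(-29 + 173)) + 19220) = ((181203 - 68727) - 227164)/((-177 - 200*sqrt(-29 + 173)/47) + 19220) = (112476 - 227164)/((-177 - 200*sqrt(144)/47) + 19220) = -114688/((-177 - 200/47*12) + 19220) = -114688/((-177 - 2400/47) + 19220) = -114688/(-10719/47 + 19220) = -114688/892621/47 = -114688*47/892621 = -5390336/892621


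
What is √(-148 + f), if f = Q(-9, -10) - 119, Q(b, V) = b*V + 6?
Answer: 3*I*√19 ≈ 13.077*I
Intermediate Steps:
Q(b, V) = 6 + V*b (Q(b, V) = V*b + 6 = 6 + V*b)
f = -23 (f = (6 - 10*(-9)) - 119 = (6 + 90) - 119 = 96 - 119 = -23)
√(-148 + f) = √(-148 - 23) = √(-171) = 3*I*√19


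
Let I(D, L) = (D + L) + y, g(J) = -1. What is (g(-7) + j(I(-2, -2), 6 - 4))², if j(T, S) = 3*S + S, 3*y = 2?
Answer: 49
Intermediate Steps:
y = ⅔ (y = (⅓)*2 = ⅔ ≈ 0.66667)
I(D, L) = ⅔ + D + L (I(D, L) = (D + L) + ⅔ = ⅔ + D + L)
j(T, S) = 4*S
(g(-7) + j(I(-2, -2), 6 - 4))² = (-1 + 4*(6 - 4))² = (-1 + 4*2)² = (-1 + 8)² = 7² = 49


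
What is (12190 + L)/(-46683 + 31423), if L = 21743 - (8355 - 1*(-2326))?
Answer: -5813/3815 ≈ -1.5237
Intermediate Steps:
L = 11062 (L = 21743 - (8355 + 2326) = 21743 - 1*10681 = 21743 - 10681 = 11062)
(12190 + L)/(-46683 + 31423) = (12190 + 11062)/(-46683 + 31423) = 23252/(-15260) = 23252*(-1/15260) = -5813/3815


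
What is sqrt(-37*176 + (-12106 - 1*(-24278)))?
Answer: 2*sqrt(1415) ≈ 75.233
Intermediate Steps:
sqrt(-37*176 + (-12106 - 1*(-24278))) = sqrt(-6512 + (-12106 + 24278)) = sqrt(-6512 + 12172) = sqrt(5660) = 2*sqrt(1415)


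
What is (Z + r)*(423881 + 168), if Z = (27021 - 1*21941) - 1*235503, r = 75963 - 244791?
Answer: -169301987299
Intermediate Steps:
r = -168828
Z = -230423 (Z = (27021 - 21941) - 235503 = 5080 - 235503 = -230423)
(Z + r)*(423881 + 168) = (-230423 - 168828)*(423881 + 168) = -399251*424049 = -169301987299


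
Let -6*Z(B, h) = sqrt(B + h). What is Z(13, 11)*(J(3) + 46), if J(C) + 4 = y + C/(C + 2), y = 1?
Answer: -218*sqrt(6)/15 ≈ -35.599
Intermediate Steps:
Z(B, h) = -sqrt(B + h)/6
J(C) = -3 + C/(2 + C) (J(C) = -4 + (1 + C/(C + 2)) = -4 + (1 + C/(2 + C)) = -3 + C/(2 + C))
Z(13, 11)*(J(3) + 46) = (-sqrt(13 + 11)/6)*(2*(-3 - 1*3)/(2 + 3) + 46) = (-sqrt(6)/3)*(2*(-3 - 3)/5 + 46) = (-sqrt(6)/3)*(2*(1/5)*(-6) + 46) = (-sqrt(6)/3)*(-12/5 + 46) = -sqrt(6)/3*(218/5) = -218*sqrt(6)/15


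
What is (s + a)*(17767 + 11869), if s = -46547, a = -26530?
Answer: -2165709972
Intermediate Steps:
(s + a)*(17767 + 11869) = (-46547 - 26530)*(17767 + 11869) = -73077*29636 = -2165709972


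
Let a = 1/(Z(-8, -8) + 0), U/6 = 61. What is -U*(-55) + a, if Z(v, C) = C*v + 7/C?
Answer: 10165658/505 ≈ 20130.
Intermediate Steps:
U = 366 (U = 6*61 = 366)
Z(v, C) = 7/C + C*v
a = 8/505 (a = 1/((7/(-8) - 8*(-8)) + 0) = 1/((7*(-⅛) + 64) + 0) = 1/((-7/8 + 64) + 0) = 1/(505/8 + 0) = 1/(505/8) = 8/505 ≈ 0.015842)
-U*(-55) + a = -1*366*(-55) + 8/505 = -366*(-55) + 8/505 = 20130 + 8/505 = 10165658/505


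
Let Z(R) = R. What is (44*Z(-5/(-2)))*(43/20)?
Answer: 473/2 ≈ 236.50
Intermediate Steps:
(44*Z(-5/(-2)))*(43/20) = (44*(-5/(-2)))*(43/20) = (44*(-5*(-½)))*(43*(1/20)) = (44*(5/2))*(43/20) = 110*(43/20) = 473/2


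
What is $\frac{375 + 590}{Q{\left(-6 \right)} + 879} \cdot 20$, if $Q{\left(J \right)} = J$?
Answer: $\frac{19300}{873} \approx 22.108$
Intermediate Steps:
$\frac{375 + 590}{Q{\left(-6 \right)} + 879} \cdot 20 = \frac{375 + 590}{-6 + 879} \cdot 20 = \frac{965}{873} \cdot 20 = \frac{19300}{873}$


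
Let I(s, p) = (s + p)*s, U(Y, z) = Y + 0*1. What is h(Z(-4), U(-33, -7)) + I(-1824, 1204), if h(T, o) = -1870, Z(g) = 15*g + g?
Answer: 1129010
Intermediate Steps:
Z(g) = 16*g
U(Y, z) = Y (U(Y, z) = Y + 0 = Y)
I(s, p) = s*(p + s) (I(s, p) = (p + s)*s = s*(p + s))
h(Z(-4), U(-33, -7)) + I(-1824, 1204) = -1870 - 1824*(1204 - 1824) = -1870 - 1824*(-620) = -1870 + 1130880 = 1129010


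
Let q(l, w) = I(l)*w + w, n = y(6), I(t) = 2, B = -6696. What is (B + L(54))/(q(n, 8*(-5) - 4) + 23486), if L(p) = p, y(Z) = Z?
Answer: -3321/11677 ≈ -0.28441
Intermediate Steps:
n = 6
q(l, w) = 3*w (q(l, w) = 2*w + w = 3*w)
(B + L(54))/(q(n, 8*(-5) - 4) + 23486) = (-6696 + 54)/(3*(8*(-5) - 4) + 23486) = -6642/(3*(-40 - 4) + 23486) = -6642/(3*(-44) + 23486) = -6642/(-132 + 23486) = -6642/23354 = -6642*1/23354 = -3321/11677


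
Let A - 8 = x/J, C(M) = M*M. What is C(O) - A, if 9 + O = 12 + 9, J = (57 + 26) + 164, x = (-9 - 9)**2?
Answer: 33268/247 ≈ 134.69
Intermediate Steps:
x = 324 (x = (-18)**2 = 324)
J = 247 (J = 83 + 164 = 247)
O = 12 (O = -9 + (12 + 9) = -9 + 21 = 12)
C(M) = M**2
A = 2300/247 (A = 8 + 324/247 = 2300/247 ≈ 9.3117)
C(O) - A = 12**2 - 1*2300/247 = 144 - 2300/247 = 33268/247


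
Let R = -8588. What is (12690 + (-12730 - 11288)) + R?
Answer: -19916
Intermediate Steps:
(12690 + (-12730 - 11288)) + R = (12690 + (-12730 - 11288)) - 8588 = (12690 - 24018) - 8588 = -11328 - 8588 = -19916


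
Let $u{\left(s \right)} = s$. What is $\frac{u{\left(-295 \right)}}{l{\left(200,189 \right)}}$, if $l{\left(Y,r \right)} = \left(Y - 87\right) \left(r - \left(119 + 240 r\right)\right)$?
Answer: $\frac{59}{1023554} \approx 5.7642 \cdot 10^{-5}$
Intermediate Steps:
$l{\left(Y,r \right)} = \left(-119 - 239 r\right) \left(-87 + Y\right)$ ($l{\left(Y,r \right)} = \left(-87 + Y\right) \left(r - \left(119 + 240 r\right)\right) = \left(-87 + Y\right) \left(-119 - 239 r\right) = \left(-119 - 239 r\right) \left(-87 + Y\right)$)
$\frac{u{\left(-295 \right)}}{l{\left(200,189 \right)}} = - \frac{295}{10353 - 23800 + 20793 \cdot 189 - 47800 \cdot 189} = - \frac{295}{10353 - 23800 + 3929877 - 9034200} = - \frac{295}{-5117770} = \left(-295\right) \left(- \frac{1}{5117770}\right) = \frac{59}{1023554}$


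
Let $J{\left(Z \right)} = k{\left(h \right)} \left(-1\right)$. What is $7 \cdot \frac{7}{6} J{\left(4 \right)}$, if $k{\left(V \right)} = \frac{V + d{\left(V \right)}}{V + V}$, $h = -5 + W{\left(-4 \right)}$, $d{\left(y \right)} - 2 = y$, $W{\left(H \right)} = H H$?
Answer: $- \frac{98}{11} \approx -8.9091$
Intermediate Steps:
$W{\left(H \right)} = H^{2}$
$d{\left(y \right)} = 2 + y$
$h = 11$ ($h = -5 + \left(-4\right)^{2} = -5 + 16 = 11$)
$k{\left(V \right)} = \frac{2 + 2 V}{2 V}$ ($k{\left(V \right)} = \frac{V + \left(2 + V\right)}{V + V} = \frac{2 + 2 V}{2 V}$)
$J{\left(Z \right)} = - \frac{12}{11}$ ($J{\left(Z \right)} = \frac{1 + 11}{11} \left(-1\right) = \frac{1}{11} \cdot 12 \left(-1\right) = \frac{12}{11} \left(-1\right) = - \frac{12}{11}$)
$7 \cdot \frac{7}{6} J{\left(4 \right)} = 7 \cdot \frac{7}{6} \left(- \frac{12}{11}\right) = \frac{49}{6} \left(- \frac{12}{11}\right) = - \frac{98}{11}$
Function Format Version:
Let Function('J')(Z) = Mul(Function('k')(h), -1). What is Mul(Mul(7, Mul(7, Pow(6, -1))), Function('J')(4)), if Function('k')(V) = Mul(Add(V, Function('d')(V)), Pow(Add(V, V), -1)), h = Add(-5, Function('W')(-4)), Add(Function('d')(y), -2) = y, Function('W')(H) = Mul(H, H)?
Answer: Rational(-98, 11) ≈ -8.9091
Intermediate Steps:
Function('W')(H) = Pow(H, 2)
Function('d')(y) = Add(2, y)
h = 11 (h = Add(-5, Pow(-4, 2)) = Add(-5, 16) = 11)
Function('k')(V) = Mul(Rational(1, 2), Pow(V, -1), Add(2, Mul(2, V))) (Function('k')(V) = Mul(Add(V, Add(2, V)), Pow(Add(V, V), -1)) = Mul(Add(2, Mul(2, V)), Pow(Mul(2, V), -1)) = Mul(Add(2, Mul(2, V)), Mul(Rational(1, 2), Pow(V, -1))) = Mul(Rational(1, 2), Pow(V, -1), Add(2, Mul(2, V))))
Function('J')(Z) = Rational(-12, 11) (Function('J')(Z) = Mul(Mul(Pow(11, -1), Add(1, 11)), -1) = Mul(Mul(Rational(1, 11), 12), -1) = Mul(Rational(12, 11), -1) = Rational(-12, 11))
Mul(Mul(7, Mul(7, Pow(6, -1))), Function('J')(4)) = Mul(Mul(7, Mul(7, Pow(6, -1))), Rational(-12, 11)) = Mul(Mul(7, Mul(7, Rational(1, 6))), Rational(-12, 11)) = Mul(Mul(7, Rational(7, 6)), Rational(-12, 11)) = Mul(Rational(49, 6), Rational(-12, 11)) = Rational(-98, 11)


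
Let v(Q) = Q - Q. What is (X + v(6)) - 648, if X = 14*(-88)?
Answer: -1880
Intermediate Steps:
v(Q) = 0
X = -1232
(X + v(6)) - 648 = (-1232 + 0) - 648 = -1232 - 648 = -1880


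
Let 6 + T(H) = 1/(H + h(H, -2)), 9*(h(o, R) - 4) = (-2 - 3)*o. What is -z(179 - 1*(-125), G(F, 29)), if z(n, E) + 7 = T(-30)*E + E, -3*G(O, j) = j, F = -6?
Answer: -3559/84 ≈ -42.369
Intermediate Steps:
G(O, j) = -j/3
h(o, R) = 4 - 5*o/9 (h(o, R) = 4 + ((-2 - 3)*o)/9 = 4 + (-5*o)/9 = 4 - 5*o/9)
T(H) = -6 + 1/(4 + 4*H/9) (T(H) = -6 + 1/(H + (4 - 5*H/9)) = -6 + 1/(4 + 4*H/9))
z(n, E) = -7 - 143*E/28 (z(n, E) = -7 + ((3*(-69 - 8*(-30))/(4*(9 - 30)))*E + E) = -7 + (((¾)*(-69 + 240)/(-21))*E + E) = -7 + (((¾)*(-1/21)*171)*E + E) = -7 + (-171*E/28 + E) = -7 - 143*E/28)
-z(179 - 1*(-125), G(F, 29)) = -(-7 - (-143)*29/84) = -(-7 - 143/28*(-29/3)) = -(-7 + 4147/84) = -1*3559/84 = -3559/84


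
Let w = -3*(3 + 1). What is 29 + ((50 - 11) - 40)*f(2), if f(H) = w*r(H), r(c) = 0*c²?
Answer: 29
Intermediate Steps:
r(c) = 0
w = -12 (w = -3*4 = -12)
f(H) = 0 (f(H) = -12*0 = 0)
29 + ((50 - 11) - 40)*f(2) = 29 + ((50 - 11) - 40)*0 = 29 + (39 - 40)*0 = 29 - 1*0 = 29 + 0 = 29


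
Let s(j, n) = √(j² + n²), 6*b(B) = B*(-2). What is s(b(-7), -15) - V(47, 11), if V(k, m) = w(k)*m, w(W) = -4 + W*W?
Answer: -24255 + √2074/3 ≈ -24240.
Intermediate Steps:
w(W) = -4 + W²
b(B) = -B/3 (b(B) = (B*(-2))/6 = (-2*B)/6 = -B/3)
V(k, m) = m*(-4 + k²) (V(k, m) = (-4 + k²)*m = m*(-4 + k²))
s(b(-7), -15) - V(47, 11) = √((-⅓*(-7))² + (-15)²) - 11*(-4 + 47²) = √((7/3)² + 225) - 11*(-4 + 2209) = √(49/9 + 225) - 11*2205 = √(2074/9) - 1*24255 = √2074/3 - 24255 = -24255 + √2074/3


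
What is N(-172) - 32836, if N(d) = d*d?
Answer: -3252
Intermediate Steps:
N(d) = d²
N(-172) - 32836 = (-172)² - 32836 = 29584 - 32836 = -3252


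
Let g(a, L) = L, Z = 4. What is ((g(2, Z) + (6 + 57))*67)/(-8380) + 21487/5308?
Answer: 19529181/5560130 ≈ 3.5124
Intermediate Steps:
((g(2, Z) + (6 + 57))*67)/(-8380) + 21487/5308 = ((4 + (6 + 57))*67)/(-8380) + 21487/5308 = ((4 + 63)*67)*(-1/8380) + 21487*(1/5308) = (67*67)*(-1/8380) + 21487/5308 = 4489*(-1/8380) + 21487/5308 = -4489/8380 + 21487/5308 = 19529181/5560130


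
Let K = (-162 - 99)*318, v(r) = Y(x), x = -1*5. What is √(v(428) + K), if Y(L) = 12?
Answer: I*√82986 ≈ 288.07*I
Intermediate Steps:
x = -5
v(r) = 12
K = -82998 (K = -261*318 = -82998)
√(v(428) + K) = √(12 - 82998) = √(-82986) = I*√82986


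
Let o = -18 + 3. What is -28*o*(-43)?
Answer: -18060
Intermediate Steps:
o = -15
-28*o*(-43) = -28*(-15)*(-43) = 420*(-43) = -18060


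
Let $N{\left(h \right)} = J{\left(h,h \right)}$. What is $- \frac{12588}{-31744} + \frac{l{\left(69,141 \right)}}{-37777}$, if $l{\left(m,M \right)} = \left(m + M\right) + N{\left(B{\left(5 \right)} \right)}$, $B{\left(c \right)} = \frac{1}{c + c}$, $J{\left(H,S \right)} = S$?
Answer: $\frac{586084327}{1498991360} \approx 0.39099$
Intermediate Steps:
$B{\left(c \right)} = \frac{1}{2 c}$
$N{\left(h \right)} = h$
$l{\left(m,M \right)} = \frac{1}{10} + M + m$ ($l{\left(m,M \right)} = \left(m + M\right) + \frac{1}{2 \cdot 5} = \left(M + m\right) + \frac{1}{2} \cdot \frac{1}{5} = \left(M + m\right) + \frac{1}{10} = \frac{1}{10} + M + m$)
$- \frac{12588}{-31744} + \frac{l{\left(69,141 \right)}}{-37777} = - \frac{12588}{-31744} + \frac{\frac{1}{10} + 141 + 69}{-37777} = \left(-12588\right) \left(- \frac{1}{31744}\right) + \frac{2101}{10} \left(- \frac{1}{37777}\right) = \frac{3147}{7936} - \frac{2101}{377770} = \frac{586084327}{1498991360}$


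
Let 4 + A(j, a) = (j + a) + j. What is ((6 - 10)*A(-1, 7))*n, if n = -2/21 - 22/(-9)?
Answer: -592/63 ≈ -9.3968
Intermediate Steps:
A(j, a) = -4 + a + 2*j (A(j, a) = -4 + ((j + a) + j) = -4 + ((a + j) + j) = -4 + (a + 2*j) = -4 + a + 2*j)
n = 148/63 (n = -2*1/21 - 22*(-1/9) = -2/21 + 22/9 = 148/63 ≈ 2.3492)
((6 - 10)*A(-1, 7))*n = ((6 - 10)*(-4 + 7 + 2*(-1)))*(148/63) = -4*(-4 + 7 - 2)*(148/63) = -4*1*(148/63) = -4*148/63 = -592/63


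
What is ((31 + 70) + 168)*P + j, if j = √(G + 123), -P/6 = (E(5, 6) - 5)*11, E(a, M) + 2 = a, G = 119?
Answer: 35508 + 11*√2 ≈ 35524.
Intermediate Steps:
E(a, M) = -2 + a
P = 132 (P = -6*((-2 + 5) - 5)*11 = -6*(3 - 5)*11 = -(-12)*11 = -6*(-22) = 132)
j = 11*√2 (j = √(119 + 123) = √242 = 11*√2 ≈ 15.556)
((31 + 70) + 168)*P + j = ((31 + 70) + 168)*132 + 11*√2 = (101 + 168)*132 + 11*√2 = 269*132 + 11*√2 = 35508 + 11*√2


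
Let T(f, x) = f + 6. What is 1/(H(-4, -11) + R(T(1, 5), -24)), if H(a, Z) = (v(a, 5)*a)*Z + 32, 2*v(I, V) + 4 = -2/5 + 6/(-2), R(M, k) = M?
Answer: -5/619 ≈ -0.0080775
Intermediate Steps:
T(f, x) = 6 + f
v(I, V) = -37/10 (v(I, V) = -2 + (-2/5 + 6/(-2))/2 = -2 + (-2*1/5 + 6*(-1/2))/2 = -2 + (-2/5 - 3)/2 = -2 + (1/2)*(-17/5) = -2 - 17/10 = -37/10)
H(a, Z) = 32 - 37*Z*a/10 (H(a, Z) = (-37*a/10)*Z + 32 = -37*Z*a/10 + 32 = 32 - 37*Z*a/10)
1/(H(-4, -11) + R(T(1, 5), -24)) = 1/((32 - 37/10*(-11)*(-4)) + (6 + 1)) = 1/((32 - 814/5) + 7) = 1/(-654/5 + 7) = 1/(-619/5) = -5/619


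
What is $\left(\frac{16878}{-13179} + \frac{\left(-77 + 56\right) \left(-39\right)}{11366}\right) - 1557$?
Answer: $- \frac{77802662015}{49930838} \approx -1558.2$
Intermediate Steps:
$\left(\frac{16878}{-13179} + \frac{\left(-77 + 56\right) \left(-39\right)}{11366}\right) - 1557 = \left(16878 \left(- \frac{1}{13179}\right) + \left(-21\right) \left(-39\right) \frac{1}{11366}\right) - 1557 = \left(- \frac{5626}{4393} + 819 \cdot \frac{1}{11366}\right) - 1557 = \left(- \frac{5626}{4393} + \frac{819}{11366}\right) - 1557 = - \frac{60347249}{49930838} - 1557 = - \frac{77802662015}{49930838}$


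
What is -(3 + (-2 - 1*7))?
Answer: 6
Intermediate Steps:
-(3 + (-2 - 1*7)) = -(3 + (-2 - 7)) = -(3 - 9) = -1*(-6) = 6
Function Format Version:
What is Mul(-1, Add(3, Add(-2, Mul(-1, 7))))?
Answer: 6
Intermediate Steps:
Mul(-1, Add(3, Add(-2, Mul(-1, 7)))) = Mul(-1, Add(3, Add(-2, -7))) = Mul(-1, Add(3, -9)) = Mul(-1, -6) = 6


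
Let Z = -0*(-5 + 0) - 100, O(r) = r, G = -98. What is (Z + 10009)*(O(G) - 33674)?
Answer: -334646748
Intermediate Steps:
Z = -100 (Z = -0*(-5) - 100 = -107*0 - 100 = 0 - 100 = -100)
(Z + 10009)*(O(G) - 33674) = (-100 + 10009)*(-98 - 33674) = 9909*(-33772) = -334646748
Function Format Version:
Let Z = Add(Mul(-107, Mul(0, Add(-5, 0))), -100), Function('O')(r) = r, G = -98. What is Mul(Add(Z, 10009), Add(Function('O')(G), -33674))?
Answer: -334646748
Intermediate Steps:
Z = -100 (Z = Add(Mul(-107, Mul(0, -5)), -100) = Add(Mul(-107, 0), -100) = Add(0, -100) = -100)
Mul(Add(Z, 10009), Add(Function('O')(G), -33674)) = Mul(Add(-100, 10009), Add(-98, -33674)) = Mul(9909, -33772) = -334646748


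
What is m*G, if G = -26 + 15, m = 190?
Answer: -2090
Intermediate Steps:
G = -11
m*G = 190*(-11) = -2090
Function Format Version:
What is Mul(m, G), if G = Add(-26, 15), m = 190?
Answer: -2090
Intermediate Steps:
G = -11
Mul(m, G) = Mul(190, -11) = -2090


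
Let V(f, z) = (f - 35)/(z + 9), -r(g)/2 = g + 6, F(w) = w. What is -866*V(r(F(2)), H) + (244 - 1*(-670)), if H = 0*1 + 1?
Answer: 26653/5 ≈ 5330.6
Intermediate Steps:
r(g) = -12 - 2*g (r(g) = -2*(g + 6) = -2*(6 + g) = -12 - 2*g)
H = 1 (H = 0 + 1 = 1)
V(f, z) = (-35 + f)/(9 + z)
-866*V(r(F(2)), H) + (244 - 1*(-670)) = -866*(-35 + (-12 - 2*2))/(9 + 1) + (244 - 1*(-670)) = -866*(-35 + (-12 - 4))/10 + (244 + 670) = -433*(-35 - 16)/5 + 914 = -433*(-51)/5 + 914 = -866*(-51/10) + 914 = 22083/5 + 914 = 26653/5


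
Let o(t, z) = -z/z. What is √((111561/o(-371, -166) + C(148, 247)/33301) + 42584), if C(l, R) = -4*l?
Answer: I*√76492519181369/33301 ≈ 262.63*I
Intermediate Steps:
o(t, z) = -1 (o(t, z) = -1*1 = -1)
√((111561/o(-371, -166) + C(148, 247)/33301) + 42584) = √((111561/(-1) - 4*148/33301) + 42584) = √((111561*(-1) - 592*1/33301) + 42584) = √((-111561 - 592/33301) + 42584) = √(-3715093453/33301 + 42584) = √(-2297003669/33301) = I*√76492519181369/33301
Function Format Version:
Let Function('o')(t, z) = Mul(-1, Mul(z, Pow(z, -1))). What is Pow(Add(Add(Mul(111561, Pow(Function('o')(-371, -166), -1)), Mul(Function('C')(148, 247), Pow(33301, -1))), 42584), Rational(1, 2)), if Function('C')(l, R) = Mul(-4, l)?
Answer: Mul(Rational(1, 33301), I, Pow(76492519181369, Rational(1, 2))) ≈ Mul(262.63, I)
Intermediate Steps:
Function('o')(t, z) = -1 (Function('o')(t, z) = Mul(-1, 1) = -1)
Pow(Add(Add(Mul(111561, Pow(Function('o')(-371, -166), -1)), Mul(Function('C')(148, 247), Pow(33301, -1))), 42584), Rational(1, 2)) = Pow(Add(Add(Mul(111561, Pow(-1, -1)), Mul(Mul(-4, 148), Pow(33301, -1))), 42584), Rational(1, 2)) = Pow(Add(Add(Mul(111561, -1), Mul(-592, Rational(1, 33301))), 42584), Rational(1, 2)) = Pow(Add(Add(-111561, Rational(-592, 33301)), 42584), Rational(1, 2)) = Pow(Add(Rational(-3715093453, 33301), 42584), Rational(1, 2)) = Pow(Rational(-2297003669, 33301), Rational(1, 2)) = Mul(Rational(1, 33301), I, Pow(76492519181369, Rational(1, 2)))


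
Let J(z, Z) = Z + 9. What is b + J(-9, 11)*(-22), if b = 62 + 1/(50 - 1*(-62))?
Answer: -42335/112 ≈ -377.99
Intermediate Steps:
J(z, Z) = 9 + Z
b = 6945/112 (b = 62 + 1/(50 + 62) = 62 + 1/112 = 6945/112 ≈ 62.009)
b + J(-9, 11)*(-22) = 6945/112 + (9 + 11)*(-22) = 6945/112 + 20*(-22) = 6945/112 - 440 = -42335/112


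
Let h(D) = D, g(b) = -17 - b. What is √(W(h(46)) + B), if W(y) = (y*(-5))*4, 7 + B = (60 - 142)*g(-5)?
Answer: √57 ≈ 7.5498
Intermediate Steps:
B = 977 (B = -7 + (60 - 142)*(-17 - 1*(-5)) = -7 - 82*(-17 + 5) = -7 - 82*(-12) = -7 + 984 = 977)
W(y) = -20*y (W(y) = -5*y*4 = -20*y)
√(W(h(46)) + B) = √(-20*46 + 977) = √(-920 + 977) = √57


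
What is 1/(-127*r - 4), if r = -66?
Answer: 1/8378 ≈ 0.00011936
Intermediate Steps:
1/(-127*r - 4) = 1/(-127*(-66) - 4) = 1/(8382 - 4) = 1/8378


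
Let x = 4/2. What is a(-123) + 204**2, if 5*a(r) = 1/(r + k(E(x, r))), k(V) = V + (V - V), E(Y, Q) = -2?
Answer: 26009999/625 ≈ 41616.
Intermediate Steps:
x = 2 (x = 4*(1/2) = 2)
k(V) = V (k(V) = V + 0 = V)
a(r) = 1/(5*(-2 + r)) (a(r) = 1/(5*(r - 2)) = 1/(5*(-2 + r)))
a(-123) + 204**2 = 1/(5*(-2 - 123)) + 204**2 = (1/5)/(-125) + 41616 = (1/5)*(-1/125) + 41616 = -1/625 + 41616 = 26009999/625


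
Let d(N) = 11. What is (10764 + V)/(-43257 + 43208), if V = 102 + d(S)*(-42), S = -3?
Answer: -10404/49 ≈ -212.33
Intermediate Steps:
V = -360 (V = 102 + 11*(-42) = 102 - 462 = -360)
(10764 + V)/(-43257 + 43208) = (10764 - 360)/(-43257 + 43208) = 10404/(-49) = 10404*(-1/49) = -10404/49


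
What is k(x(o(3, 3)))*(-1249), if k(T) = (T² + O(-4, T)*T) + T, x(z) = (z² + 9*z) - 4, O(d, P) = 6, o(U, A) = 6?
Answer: -9989502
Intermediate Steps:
x(z) = -4 + z² + 9*z
k(T) = T² + 7*T (k(T) = (T² + 6*T) + T = T² + 7*T)
k(x(o(3, 3)))*(-1249) = ((-4 + 6² + 9*6)*(7 + (-4 + 6² + 9*6)))*(-1249) = ((-4 + 36 + 54)*(7 + (-4 + 36 + 54)))*(-1249) = (86*(7 + 86))*(-1249) = (86*93)*(-1249) = 7998*(-1249) = -9989502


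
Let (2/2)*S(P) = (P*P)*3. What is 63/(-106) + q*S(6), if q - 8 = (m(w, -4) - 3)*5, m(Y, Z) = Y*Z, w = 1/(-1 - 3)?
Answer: -22959/106 ≈ -216.59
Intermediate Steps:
w = -¼ (w = 1/(-4) = -¼ ≈ -0.25000)
S(P) = 3*P² (S(P) = (P*P)*3 = P²*3 = 3*P²)
q = -2 (q = 8 + (-¼*(-4) - 3)*5 = 8 + (1 - 3)*5 = 8 - 2*5 = 8 - 10 = -2)
63/(-106) + q*S(6) = 63/(-106) - 6*6² = 63*(-1/106) - 6*36 = -63/106 - 2*108 = -63/106 - 216 = -22959/106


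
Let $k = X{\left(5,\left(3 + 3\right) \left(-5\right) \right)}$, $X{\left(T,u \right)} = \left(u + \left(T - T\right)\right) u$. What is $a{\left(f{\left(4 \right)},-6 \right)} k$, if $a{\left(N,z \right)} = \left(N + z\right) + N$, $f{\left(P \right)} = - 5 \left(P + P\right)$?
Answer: $-77400$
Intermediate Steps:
$f{\left(P \right)} = - 10 P$ ($f{\left(P \right)} = - 5 \cdot 2 P = - 10 P$)
$X{\left(T,u \right)} = u^{2}$ ($X{\left(T,u \right)} = \left(u + 0\right) u = u u = u^{2}$)
$a{\left(N,z \right)} = z + 2 N$
$k = 900$ ($k = \left(\left(3 + 3\right) \left(-5\right)\right)^{2} = \left(6 \left(-5\right)\right)^{2} = \left(-30\right)^{2} = 900$)
$a{\left(f{\left(4 \right)},-6 \right)} k = \left(-6 + 2 \left(\left(-10\right) 4\right)\right) 900 = \left(-6 + 2 \left(-40\right)\right) 900 = \left(-6 - 80\right) 900 = \left(-86\right) 900 = -77400$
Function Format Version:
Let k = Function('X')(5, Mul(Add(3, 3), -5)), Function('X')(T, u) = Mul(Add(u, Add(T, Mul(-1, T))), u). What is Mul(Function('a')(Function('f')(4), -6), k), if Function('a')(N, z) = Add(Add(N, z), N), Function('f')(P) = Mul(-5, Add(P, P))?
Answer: -77400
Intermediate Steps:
Function('f')(P) = Mul(-10, P) (Function('f')(P) = Mul(-5, Mul(2, P)) = Mul(-10, P))
Function('X')(T, u) = Pow(u, 2) (Function('X')(T, u) = Mul(Add(u, 0), u) = Mul(u, u) = Pow(u, 2))
Function('a')(N, z) = Add(z, Mul(2, N))
k = 900 (k = Pow(Mul(Add(3, 3), -5), 2) = Pow(Mul(6, -5), 2) = Pow(-30, 2) = 900)
Mul(Function('a')(Function('f')(4), -6), k) = Mul(Add(-6, Mul(2, Mul(-10, 4))), 900) = Mul(Add(-6, Mul(2, -40)), 900) = Mul(Add(-6, -80), 900) = Mul(-86, 900) = -77400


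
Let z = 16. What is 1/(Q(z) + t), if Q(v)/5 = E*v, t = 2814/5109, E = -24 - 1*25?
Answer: -1703/6674822 ≈ -0.00025514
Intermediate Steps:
E = -49 (E = -24 - 25 = -49)
t = 938/1703 (t = 2814*(1/5109) = 938/1703 ≈ 0.55079)
Q(v) = -245*v (Q(v) = 5*(-49*v) = -245*v)
1/(Q(z) + t) = 1/(-245*16 + 938/1703) = 1/(-3920 + 938/1703) = 1/(-6674822/1703) = -1703/6674822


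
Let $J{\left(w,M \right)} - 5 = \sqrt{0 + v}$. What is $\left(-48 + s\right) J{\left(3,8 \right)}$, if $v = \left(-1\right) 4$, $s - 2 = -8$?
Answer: $-270 - 108 i \approx -270.0 - 108.0 i$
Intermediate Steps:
$s = -6$ ($s = 2 - 8 = -6$)
$v = -4$
$J{\left(w,M \right)} = 5 + 2 i$ ($J{\left(w,M \right)} = 5 + \sqrt{0 - 4} = 5 + \sqrt{-4} = 5 + 2 i$)
$\left(-48 + s\right) J{\left(3,8 \right)} = \left(-48 - 6\right) \left(5 + 2 i\right) = - 54 \left(5 + 2 i\right) = -270 - 108 i$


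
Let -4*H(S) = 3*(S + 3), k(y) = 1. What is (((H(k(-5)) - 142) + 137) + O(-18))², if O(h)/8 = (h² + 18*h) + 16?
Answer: 14400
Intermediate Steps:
H(S) = -9/4 - 3*S/4 (H(S) = -3*(S + 3)/4 = -3*(3 + S)/4 = -(9 + 3*S)/4 = -9/4 - 3*S/4)
O(h) = 128 + 8*h² + 144*h (O(h) = 8*((h² + 18*h) + 16) = 8*(16 + h² + 18*h) = 128 + 8*h² + 144*h)
(((H(k(-5)) - 142) + 137) + O(-18))² = ((((-9/4 - ¾*1) - 142) + 137) + (128 + 8*(-18)² + 144*(-18)))² = ((((-9/4 - ¾) - 142) + 137) + (128 + 8*324 - 2592))² = (((-3 - 142) + 137) + (128 + 2592 - 2592))² = ((-145 + 137) + 128)² = (-8 + 128)² = 120² = 14400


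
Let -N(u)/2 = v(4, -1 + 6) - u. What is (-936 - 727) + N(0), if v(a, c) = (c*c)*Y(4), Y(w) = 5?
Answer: -1913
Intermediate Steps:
v(a, c) = 5*c**2 (v(a, c) = (c*c)*5 = c**2*5 = 5*c**2)
N(u) = -250 + 2*u (N(u) = -2*(5*(-1 + 6)**2 - u) = -2*(5*5**2 - u) = -2*(5*25 - u) = -2*(125 - u) = -250 + 2*u)
(-936 - 727) + N(0) = (-936 - 727) + (-250 + 2*0) = -1663 + (-250 + 0) = -1663 - 250 = -1913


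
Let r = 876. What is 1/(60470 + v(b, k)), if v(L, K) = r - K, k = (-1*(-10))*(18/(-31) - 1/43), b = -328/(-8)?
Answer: 1333/81782268 ≈ 1.6299e-5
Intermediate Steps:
b = 41 (b = -328*(-⅛) = 41)
k = -8050/1333 (k = 10*(18*(-1/31) - 1*1/43) = 10*(-18/31 - 1/43) = 10*(-805/1333) = -8050/1333 ≈ -6.0390)
v(L, K) = 876 - K
1/(60470 + v(b, k)) = 1/(60470 + (876 - 1*(-8050/1333))) = 1/(60470 + (876 + 8050/1333)) = 1/(60470 + 1175758/1333) = 1/(81782268/1333) = 1333/81782268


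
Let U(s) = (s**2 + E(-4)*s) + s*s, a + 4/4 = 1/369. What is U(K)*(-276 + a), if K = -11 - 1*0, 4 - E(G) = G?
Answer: -15740648/369 ≈ -42658.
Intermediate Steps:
E(G) = 4 - G
a = -368/369 (a = -1 + 1/369 = -368/369 ≈ -0.99729)
K = -11 (K = -11 + 0 = -11)
U(s) = 2*s**2 + 8*s (U(s) = (s**2 + (4 - 1*(-4))*s) + s*s = (s**2 + (4 + 4)*s) + s**2 = (s**2 + 8*s) + s**2 = 2*s**2 + 8*s)
U(K)*(-276 + a) = (2*(-11)*(4 - 11))*(-276 - 368/369) = (2*(-11)*(-7))*(-102212/369) = 154*(-102212/369) = -15740648/369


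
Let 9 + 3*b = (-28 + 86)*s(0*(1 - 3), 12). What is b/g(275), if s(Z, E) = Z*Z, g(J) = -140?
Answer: 3/140 ≈ 0.021429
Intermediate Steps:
s(Z, E) = Z**2
b = -3 (b = -3 + ((-28 + 86)*(0*(1 - 3))**2)/3 = -3 + (58*(0*(-2))**2)/3 = -3 + (58*0**2)/3 = -3 + (58*0)/3 = -3 + (1/3)*0 = -3 + 0 = -3)
b/g(275) = -3/(-140) = -3*(-1/140) = 3/140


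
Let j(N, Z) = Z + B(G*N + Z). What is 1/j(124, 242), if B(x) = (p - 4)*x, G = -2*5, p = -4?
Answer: 1/8226 ≈ 0.00012157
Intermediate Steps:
G = -10
B(x) = -8*x (B(x) = (-4 - 4)*x = -8*x)
j(N, Z) = -7*Z + 80*N (j(N, Z) = Z - 8*(-10*N + Z) = Z - 8*(Z - 10*N) = Z + (-8*Z + 80*N) = -7*Z + 80*N)
1/j(124, 242) = 1/(-7*242 + 80*124) = 1/(-1694 + 9920) = 1/8226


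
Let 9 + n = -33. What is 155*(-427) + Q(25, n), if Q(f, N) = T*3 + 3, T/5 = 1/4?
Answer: -264713/4 ≈ -66178.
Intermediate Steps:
n = -42 (n = -9 - 33 = -42)
T = 5/4 ≈ 1.2500
Q(f, N) = 27/4 (Q(f, N) = (5/4)*3 + 3 = 15/4 + 3 = 27/4)
155*(-427) + Q(25, n) = 155*(-427) + 27/4 = -66185 + 27/4 = -264713/4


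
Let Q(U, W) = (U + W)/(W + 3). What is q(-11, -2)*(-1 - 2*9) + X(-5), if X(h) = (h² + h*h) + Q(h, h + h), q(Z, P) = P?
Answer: 631/7 ≈ 90.143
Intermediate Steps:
Q(U, W) = (U + W)/(3 + W)
X(h) = 2*h² + 3*h/(3 + 2*h) (X(h) = (h² + h*h) + (h + (h + h))/(3 + (h + h)) = (h² + h²) + (h + 2*h)/(3 + 2*h) = 2*h² + (3*h)/(3 + 2*h) = 2*h² + 3*h/(3 + 2*h))
q(-11, -2)*(-1 - 2*9) + X(-5) = -2*(-1 - 2*9) - 5*(3 + 2*(-5)*(3 + 2*(-5)))/(3 + 2*(-5)) = -2*(-1 - 18) - 5*(3 + 2*(-5)*(3 - 10))/(3 - 10) = -2*(-19) - 5*(3 + 2*(-5)*(-7))/(-7) = 38 - 5*(-⅐)*(3 + 70) = 38 - 5*(-⅐)*73 = 38 + 365/7 = 631/7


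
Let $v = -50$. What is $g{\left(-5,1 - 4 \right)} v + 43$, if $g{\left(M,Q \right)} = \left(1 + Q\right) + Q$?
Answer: $293$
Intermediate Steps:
$g{\left(M,Q \right)} = 1 + 2 Q$
$g{\left(-5,1 - 4 \right)} v + 43 = \left(1 + 2 \left(1 - 4\right)\right) \left(-50\right) + 43 = \left(1 + 2 \left(-3\right)\right) \left(-50\right) + 43 = \left(1 - 6\right) \left(-50\right) + 43 = \left(-5\right) \left(-50\right) + 43 = 250 + 43 = 293$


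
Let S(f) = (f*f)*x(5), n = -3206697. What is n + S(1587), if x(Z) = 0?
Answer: -3206697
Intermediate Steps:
S(f) = 0 (S(f) = (f*f)*0 = f**2*0 = 0)
n + S(1587) = -3206697 + 0 = -3206697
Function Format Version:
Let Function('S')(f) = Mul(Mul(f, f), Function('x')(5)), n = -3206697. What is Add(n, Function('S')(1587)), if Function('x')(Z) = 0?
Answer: -3206697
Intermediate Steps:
Function('S')(f) = 0 (Function('S')(f) = Mul(Mul(f, f), 0) = Mul(Pow(f, 2), 0) = 0)
Add(n, Function('S')(1587)) = Add(-3206697, 0) = -3206697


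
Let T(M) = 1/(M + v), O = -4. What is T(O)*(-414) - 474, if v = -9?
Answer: -5748/13 ≈ -442.15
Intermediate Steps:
T(M) = 1/(-9 + M) (T(M) = 1/(M - 9) = 1/(-9 + M))
T(O)*(-414) - 474 = -414/(-9 - 4) - 474 = -414/(-13) - 474 = -1/13*(-414) - 474 = 414/13 - 474 = -5748/13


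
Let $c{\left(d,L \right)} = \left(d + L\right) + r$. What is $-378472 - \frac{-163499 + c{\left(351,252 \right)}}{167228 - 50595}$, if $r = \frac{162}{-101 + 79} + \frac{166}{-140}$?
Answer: $- \frac{1477802810479}{3904670} \approx -3.7847 \cdot 10^{5}$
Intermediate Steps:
$r = - \frac{6583}{770}$ ($r = \frac{162}{-22} + 166 \left(- \frac{1}{140}\right) = 162 \left(- \frac{1}{22}\right) - \frac{83}{70} = - \frac{81}{11} - \frac{83}{70} = - \frac{6583}{770} \approx -8.5493$)
$c{\left(d,L \right)} = - \frac{6583}{770} + L + d$ ($c{\left(d,L \right)} = \left(d + L\right) - \frac{6583}{770} = \left(L + d\right) - \frac{6583}{770} = - \frac{6583}{770} + L + d$)
$-378472 - \frac{-163499 + c{\left(351,252 \right)}}{167228 - 50595} = -378472 - \frac{-163499 + \left(- \frac{6583}{770} + 252 + 351\right)}{167228 - 50595} = -378472 - \frac{-163499 + \frac{457727}{770}}{116633} = -378472 - \left(- \frac{125436503}{770}\right) \frac{1}{116633} = -378472 - - \frac{5453761}{3904670} = -378472 + \frac{5453761}{3904670} = - \frac{1477802810479}{3904670}$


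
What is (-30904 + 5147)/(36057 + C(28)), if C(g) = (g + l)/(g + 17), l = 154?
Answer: -1159065/1622747 ≈ -0.71426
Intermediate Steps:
C(g) = (154 + g)/(17 + g) (C(g) = (g + 154)/(g + 17) = (154 + g)/(17 + g))
(-30904 + 5147)/(36057 + C(28)) = (-30904 + 5147)/(36057 + (154 + 28)/(17 + 28)) = -25757/(36057 + 182/45) = -25757/1622747/45 = -25757*45/1622747 = -1159065/1622747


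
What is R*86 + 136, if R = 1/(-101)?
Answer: 13650/101 ≈ 135.15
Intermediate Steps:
R = -1/101 ≈ -0.0099010
R*86 + 136 = -1/101*86 + 136 = -86/101 + 136 = 13650/101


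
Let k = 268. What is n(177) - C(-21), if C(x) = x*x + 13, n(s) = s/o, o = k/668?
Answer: -859/67 ≈ -12.821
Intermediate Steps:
o = 67/167 (o = 268/668 = 268*(1/668) = 67/167 ≈ 0.40120)
n(s) = 167*s/67 (n(s) = s/(67/167) = s*(167/67) = 167*s/67)
C(x) = 13 + x² (C(x) = x² + 13 = 13 + x²)
n(177) - C(-21) = (167/67)*177 - (13 + (-21)²) = 29559/67 - (13 + 441) = 29559/67 - 1*454 = 29559/67 - 454 = -859/67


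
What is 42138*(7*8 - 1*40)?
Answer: 674208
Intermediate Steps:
42138*(7*8 - 1*40) = 42138*(56 - 40) = 42138*16 = 674208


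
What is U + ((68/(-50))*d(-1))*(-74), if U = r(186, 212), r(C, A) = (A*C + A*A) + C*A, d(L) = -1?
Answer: 3092684/25 ≈ 1.2371e+5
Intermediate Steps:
r(C, A) = A² + 2*A*C (r(C, A) = (A*C + A²) + A*C = (A² + A*C) + A*C = A² + 2*A*C)
U = 123808 (U = 212*(212 + 2*186) = 212*(212 + 372) = 212*584 = 123808)
U + ((68/(-50))*d(-1))*(-74) = 123808 + ((68/(-50))*(-1))*(-74) = 123808 + ((68*(-1/50))*(-1))*(-74) = 123808 - 34/25*(-1)*(-74) = 123808 + (34/25)*(-74) = 123808 - 2516/25 = 3092684/25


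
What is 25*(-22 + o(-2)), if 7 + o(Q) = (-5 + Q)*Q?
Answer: -375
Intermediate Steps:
o(Q) = -7 + Q*(-5 + Q) (o(Q) = -7 + (-5 + Q)*Q = -7 + Q*(-5 + Q))
25*(-22 + o(-2)) = 25*(-22 + (-7 + (-2)² - 5*(-2))) = 25*(-22 + (-7 + 4 + 10)) = 25*(-22 + 7) = 25*(-15) = -375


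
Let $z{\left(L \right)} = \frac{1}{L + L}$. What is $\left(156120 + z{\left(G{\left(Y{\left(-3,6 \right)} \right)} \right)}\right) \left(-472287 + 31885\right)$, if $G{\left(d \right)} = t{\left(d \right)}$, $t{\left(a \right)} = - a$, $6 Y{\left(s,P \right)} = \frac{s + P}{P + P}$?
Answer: $-68750275416$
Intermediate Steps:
$Y{\left(s,P \right)} = \frac{P + s}{12 P}$ ($Y{\left(s,P \right)} = \frac{\left(s + P\right) \frac{1}{P + P}}{6} = \frac{\left(P + s\right) \frac{1}{2 P}}{6} = \frac{\frac{1}{2} \frac{1}{P} \left(P + s\right)}{6} = \frac{P + s}{12 P}$)
$G{\left(d \right)} = - d$
$z{\left(L \right)} = \frac{1}{2 L}$
$\left(156120 + z{\left(G{\left(Y{\left(-3,6 \right)} \right)} \right)}\right) \left(-472287 + 31885\right) = \left(156120 + \frac{1}{2 \left(- \frac{6 - 3}{12 \cdot 6}\right)}\right) \left(-472287 + 31885\right) = \left(156120 + \frac{1}{2 \left(- \frac{3}{12 \cdot 6}\right)}\right) \left(-440402\right) = \left(156120 + \frac{1}{2 \left(\left(-1\right) \frac{1}{24}\right)}\right) \left(-440402\right) = \left(156120 + \frac{1}{2 \left(- \frac{1}{24}\right)}\right) \left(-440402\right) = \left(156120 + \frac{1}{2} \left(-24\right)\right) \left(-440402\right) = \left(156120 - 12\right) \left(-440402\right) = 156108 \left(-440402\right) = -68750275416$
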